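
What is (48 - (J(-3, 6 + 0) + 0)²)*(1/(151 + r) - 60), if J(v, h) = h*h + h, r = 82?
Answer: 23987964/233 ≈ 1.0295e+5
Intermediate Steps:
J(v, h) = h + h² (J(v, h) = h² + h = h + h²)
(48 - (J(-3, 6 + 0) + 0)²)*(1/(151 + r) - 60) = (48 - ((6 + 0)*(1 + (6 + 0)) + 0)²)*(1/(151 + 82) - 60) = (48 - (6*(1 + 6) + 0)²)*(1/233 - 60) = (48 - (6*7 + 0)²)*(1/233 - 60) = (48 - (42 + 0)²)*(-13979/233) = (48 - 1*42²)*(-13979/233) = (48 - 1*1764)*(-13979/233) = (48 - 1764)*(-13979/233) = -1716*(-13979/233) = 23987964/233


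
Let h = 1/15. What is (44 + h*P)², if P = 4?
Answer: 440896/225 ≈ 1959.5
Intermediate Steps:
h = 1/15 ≈ 0.066667
(44 + h*P)² = (44 + (1/15)*4)² = (44 + 4/15)² = (664/15)² = 440896/225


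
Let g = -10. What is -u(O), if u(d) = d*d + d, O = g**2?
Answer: -10100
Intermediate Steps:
O = 100 (O = (-10)**2 = 100)
u(d) = d + d**2 (u(d) = d**2 + d = d + d**2)
-u(O) = -100*(1 + 100) = -100*101 = -1*10100 = -10100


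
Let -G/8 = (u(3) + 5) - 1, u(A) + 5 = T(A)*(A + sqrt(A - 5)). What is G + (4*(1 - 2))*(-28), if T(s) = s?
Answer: 48 - 24*I*sqrt(2) ≈ 48.0 - 33.941*I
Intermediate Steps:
u(A) = -5 + A*(A + sqrt(-5 + A)) (u(A) = -5 + A*(A + sqrt(A - 5)) = -5 + A*(A + sqrt(-5 + A)))
G = -64 - 24*I*sqrt(2) (G = -8*(((-5 + 3**2 + 3*sqrt(-5 + 3)) + 5) - 1) = -8*(((-5 + 9 + 3*sqrt(-2)) + 5) - 1) = -8*(((-5 + 9 + 3*(I*sqrt(2))) + 5) - 1) = -8*(((-5 + 9 + 3*I*sqrt(2)) + 5) - 1) = -8*(((4 + 3*I*sqrt(2)) + 5) - 1) = -8*((9 + 3*I*sqrt(2)) - 1) = -8*(8 + 3*I*sqrt(2)) = -64 - 24*I*sqrt(2) ≈ -64.0 - 33.941*I)
G + (4*(1 - 2))*(-28) = (-64 - 24*I*sqrt(2)) + (4*(1 - 2))*(-28) = (-64 - 24*I*sqrt(2)) + (4*(-1))*(-28) = (-64 - 24*I*sqrt(2)) - 4*(-28) = (-64 - 24*I*sqrt(2)) + 112 = 48 - 24*I*sqrt(2)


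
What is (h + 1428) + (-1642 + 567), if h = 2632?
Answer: 2985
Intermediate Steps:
(h + 1428) + (-1642 + 567) = (2632 + 1428) + (-1642 + 567) = 4060 - 1075 = 2985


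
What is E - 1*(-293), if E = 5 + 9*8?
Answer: 370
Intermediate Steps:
E = 77 (E = 5 + 72 = 77)
E - 1*(-293) = 77 - 1*(-293) = 77 + 293 = 370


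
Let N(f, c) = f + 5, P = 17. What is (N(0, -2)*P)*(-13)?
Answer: -1105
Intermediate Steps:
N(f, c) = 5 + f
(N(0, -2)*P)*(-13) = ((5 + 0)*17)*(-13) = (5*17)*(-13) = 85*(-13) = -1105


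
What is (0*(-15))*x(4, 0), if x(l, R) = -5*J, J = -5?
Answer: 0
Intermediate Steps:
x(l, R) = 25 (x(l, R) = -5*(-5) = 25)
(0*(-15))*x(4, 0) = (0*(-15))*25 = 0*25 = 0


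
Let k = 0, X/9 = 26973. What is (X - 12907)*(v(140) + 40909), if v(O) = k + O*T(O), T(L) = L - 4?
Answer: 13779277650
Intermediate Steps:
X = 242757 (X = 9*26973 = 242757)
T(L) = -4 + L
v(O) = O*(-4 + O) (v(O) = 0 + O*(-4 + O) = O*(-4 + O))
(X - 12907)*(v(140) + 40909) = (242757 - 12907)*(140*(-4 + 140) + 40909) = 229850*(140*136 + 40909) = 229850*(19040 + 40909) = 229850*59949 = 13779277650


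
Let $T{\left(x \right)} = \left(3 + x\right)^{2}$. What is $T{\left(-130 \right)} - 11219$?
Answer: $4910$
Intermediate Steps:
$T{\left(-130 \right)} - 11219 = \left(3 - 130\right)^{2} - 11219 = \left(-127\right)^{2} - 11219 = 16129 - 11219 = 4910$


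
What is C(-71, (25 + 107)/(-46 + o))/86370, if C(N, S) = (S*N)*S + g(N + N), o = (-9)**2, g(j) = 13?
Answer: -1221179/105803250 ≈ -0.011542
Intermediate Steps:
o = 81
C(N, S) = 13 + N*S**2 (C(N, S) = (S*N)*S + 13 = (N*S)*S + 13 = N*S**2 + 13 = 13 + N*S**2)
C(-71, (25 + 107)/(-46 + o))/86370 = (13 - 71*(25 + 107)**2/(-46 + 81)**2)/86370 = (13 - 71*(132/35)**2)*(1/86370) = (13 - 71*17424/1225)*(1/86370) = (13 - 1237104/1225)*(1/86370) = -1221179/1225*1/86370 = -1221179/105803250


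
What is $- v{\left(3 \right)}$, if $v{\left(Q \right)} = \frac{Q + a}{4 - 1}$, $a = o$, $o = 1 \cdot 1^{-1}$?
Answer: $- \frac{4}{3} \approx -1.3333$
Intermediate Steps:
$o = 1$ ($o = 1 \cdot 1 = 1$)
$a = 1$
$v{\left(Q \right)} = \frac{1}{3} + \frac{Q}{3}$ ($v{\left(Q \right)} = \frac{Q + 1}{4 - 1} = \frac{1 + Q}{3} = \left(1 + Q\right) \frac{1}{3} = \frac{1}{3} + \frac{Q}{3}$)
$- v{\left(3 \right)} = - (\frac{1}{3} + \frac{1}{3} \cdot 3) = - (\frac{1}{3} + 1) = \left(-1\right) \frac{4}{3} = - \frac{4}{3}$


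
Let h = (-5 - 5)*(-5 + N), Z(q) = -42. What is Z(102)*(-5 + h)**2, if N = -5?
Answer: -379050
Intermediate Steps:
h = 100 (h = (-5 - 5)*(-5 - 5) = -10*(-10) = 100)
Z(102)*(-5 + h)**2 = -42*(-5 + 100)**2 = -42*95**2 = -42*9025 = -379050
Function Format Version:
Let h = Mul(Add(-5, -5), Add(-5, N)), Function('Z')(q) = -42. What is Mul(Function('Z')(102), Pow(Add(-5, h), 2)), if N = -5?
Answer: -379050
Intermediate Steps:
h = 100 (h = Mul(Add(-5, -5), Add(-5, -5)) = Mul(-10, -10) = 100)
Mul(Function('Z')(102), Pow(Add(-5, h), 2)) = Mul(-42, Pow(Add(-5, 100), 2)) = Mul(-42, Pow(95, 2)) = Mul(-42, 9025) = -379050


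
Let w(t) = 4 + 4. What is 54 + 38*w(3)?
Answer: 358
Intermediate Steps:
w(t) = 8
54 + 38*w(3) = 54 + 38*8 = 54 + 304 = 358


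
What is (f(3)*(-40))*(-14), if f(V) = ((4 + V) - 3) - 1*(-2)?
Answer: 3360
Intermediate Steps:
f(V) = 3 + V (f(V) = (1 + V) + 2 = 3 + V)
(f(3)*(-40))*(-14) = ((3 + 3)*(-40))*(-14) = (6*(-40))*(-14) = -240*(-14) = 3360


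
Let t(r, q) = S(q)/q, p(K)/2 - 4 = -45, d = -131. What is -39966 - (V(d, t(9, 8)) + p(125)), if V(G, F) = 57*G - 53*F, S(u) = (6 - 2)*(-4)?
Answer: -32523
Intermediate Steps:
S(u) = -16 (S(u) = 4*(-4) = -16)
p(K) = -82 (p(K) = 8 + 2*(-45) = 8 - 90 = -82)
t(r, q) = -16/q
V(G, F) = -53*F + 57*G
-39966 - (V(d, t(9, 8)) + p(125)) = -39966 - ((-(-848)/8 + 57*(-131)) - 82) = -39966 - ((-(-848)/8 - 7467) - 82) = -39966 - ((-53*(-2) - 7467) - 82) = -39966 - ((106 - 7467) - 82) = -39966 - (-7361 - 82) = -39966 - 1*(-7443) = -39966 + 7443 = -32523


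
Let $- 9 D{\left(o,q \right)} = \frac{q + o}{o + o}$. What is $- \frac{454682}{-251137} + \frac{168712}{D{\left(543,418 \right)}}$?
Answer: $- \frac{414122237917654}{241342657} \approx -1.7159 \cdot 10^{6}$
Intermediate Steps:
$D{\left(o,q \right)} = - \frac{o + q}{18 o}$ ($D{\left(o,q \right)} = - \frac{\left(q + o\right) \frac{1}{o + o}}{9} = - \frac{\left(o + q\right) \frac{1}{2 o}}{9} = - \frac{\frac{1}{2} \frac{1}{o} \left(o + q\right)}{9} = - \frac{o + q}{18 o}$)
$- \frac{454682}{-251137} + \frac{168712}{D{\left(543,418 \right)}} = - \frac{454682}{-251137} + \frac{168712}{\frac{1}{18} \cdot \frac{1}{543} \left(\left(-1\right) 543 - 418\right)} = \left(-454682\right) \left(- \frac{1}{251137}\right) + \frac{168712}{\frac{1}{18} \cdot \frac{1}{543} \left(-543 - 418\right)} = \frac{454682}{251137} + \frac{168712}{\frac{1}{18} \cdot \frac{1}{543} \left(-961\right)} = \frac{454682}{251137} + \frac{168712}{- \frac{961}{9774}} = \frac{454682}{251137} + 168712 \left(- \frac{9774}{961}\right) = \frac{454682}{251137} - \frac{1648991088}{961} = - \frac{414122237917654}{241342657}$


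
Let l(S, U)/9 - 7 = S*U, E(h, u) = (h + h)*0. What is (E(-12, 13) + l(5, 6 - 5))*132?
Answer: 14256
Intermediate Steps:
E(h, u) = 0 (E(h, u) = (2*h)*0 = 0)
l(S, U) = 63 + 9*S*U (l(S, U) = 63 + 9*(S*U) = 63 + 9*S*U)
(E(-12, 13) + l(5, 6 - 5))*132 = (0 + (63 + 9*5*(6 - 5)))*132 = (0 + (63 + 9*5*1))*132 = (0 + (63 + 45))*132 = (0 + 108)*132 = 108*132 = 14256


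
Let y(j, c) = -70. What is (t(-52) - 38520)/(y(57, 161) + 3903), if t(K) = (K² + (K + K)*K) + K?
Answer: -30460/3833 ≈ -7.9468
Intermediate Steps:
t(K) = K + 3*K² (t(K) = (K² + (2*K)*K) + K = (K² + 2*K²) + K = 3*K² + K = K + 3*K²)
(t(-52) - 38520)/(y(57, 161) + 3903) = (-52*(1 + 3*(-52)) - 38520)/(-70 + 3903) = (-52*(1 - 156) - 38520)/3833 = (-52*(-155) - 38520)*(1/3833) = (8060 - 38520)*(1/3833) = -30460*1/3833 = -30460/3833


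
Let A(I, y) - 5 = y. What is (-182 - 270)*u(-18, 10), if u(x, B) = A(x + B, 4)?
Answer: -4068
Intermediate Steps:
A(I, y) = 5 + y
u(x, B) = 9 (u(x, B) = 5 + 4 = 9)
(-182 - 270)*u(-18, 10) = (-182 - 270)*9 = -452*9 = -4068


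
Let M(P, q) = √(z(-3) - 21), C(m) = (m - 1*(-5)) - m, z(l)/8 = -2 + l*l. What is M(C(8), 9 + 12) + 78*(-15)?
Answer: -1170 + √35 ≈ -1164.1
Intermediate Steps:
z(l) = -16 + 8*l² (z(l) = 8*(-2 + l*l) = 8*(-2 + l²) = -16 + 8*l²)
C(m) = 5 (C(m) = (m + 5) - m = (5 + m) - m = 5)
M(P, q) = √35 (M(P, q) = √((-16 + 8*(-3)²) - 21) = √((-16 + 8*9) - 21) = √((-16 + 72) - 21) = √(56 - 21) = √35)
M(C(8), 9 + 12) + 78*(-15) = √35 + 78*(-15) = √35 - 1170 = -1170 + √35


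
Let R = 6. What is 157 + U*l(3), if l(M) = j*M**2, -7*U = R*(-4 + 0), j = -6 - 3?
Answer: -845/7 ≈ -120.71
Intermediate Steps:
j = -9
U = 24/7 (U = -6*(-4 + 0)/7 = -6*(-4)/7 = -1/7*(-24) = 24/7 ≈ 3.4286)
l(M) = -9*M**2
157 + U*l(3) = 157 + 24*(-9*3**2)/7 = 157 + 24*(-9*9)/7 = 157 + (24/7)*(-81) = 157 - 1944/7 = -845/7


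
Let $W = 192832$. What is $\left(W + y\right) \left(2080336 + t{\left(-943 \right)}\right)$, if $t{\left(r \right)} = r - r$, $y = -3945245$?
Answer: $-7806279850768$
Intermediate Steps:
$t{\left(r \right)} = 0$
$\left(W + y\right) \left(2080336 + t{\left(-943 \right)}\right) = \left(192832 - 3945245\right) \left(2080336 + 0\right) = \left(-3752413\right) 2080336 = -7806279850768$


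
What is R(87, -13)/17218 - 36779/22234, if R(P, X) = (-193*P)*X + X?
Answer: 2109877179/191412506 ≈ 11.023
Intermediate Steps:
R(P, X) = X - 193*P*X (R(P, X) = -193*P*X + X = X - 193*P*X)
R(87, -13)/17218 - 36779/22234 = -13*(1 - 193*87)/17218 - 36779/22234 = -13*(1 - 16791)*(1/17218) - 36779*1/22234 = -13*(-16790)*(1/17218) - 36779/22234 = 218270*(1/17218) - 36779/22234 = 109135/8609 - 36779/22234 = 2109877179/191412506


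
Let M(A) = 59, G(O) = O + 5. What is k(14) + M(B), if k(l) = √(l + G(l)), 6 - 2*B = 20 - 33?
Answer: 59 + √33 ≈ 64.745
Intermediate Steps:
G(O) = 5 + O
B = 19/2 (B = 3 - (20 - 33)/2 = 3 - ½*(-13) = 3 + 13/2 = 19/2 ≈ 9.5000)
k(l) = √(5 + 2*l) (k(l) = √(l + (5 + l)) = √(5 + 2*l))
k(14) + M(B) = √(5 + 2*14) + 59 = √(5 + 28) + 59 = √33 + 59 = 59 + √33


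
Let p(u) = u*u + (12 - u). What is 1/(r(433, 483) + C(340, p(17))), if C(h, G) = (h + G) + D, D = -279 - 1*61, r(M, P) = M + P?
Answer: 1/1200 ≈ 0.00083333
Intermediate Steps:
D = -340 (D = -279 - 61 = -340)
p(u) = 12 + u² - u (p(u) = u² + (12 - u) = 12 + u² - u)
C(h, G) = -340 + G + h (C(h, G) = (h + G) - 340 = (G + h) - 340 = -340 + G + h)
1/(r(433, 483) + C(340, p(17))) = 1/((433 + 483) + (-340 + (12 + 17² - 1*17) + 340)) = 1/(916 + (-340 + (12 + 289 - 17) + 340)) = 1/(916 + (-340 + 284 + 340)) = 1/(916 + 284) = 1/1200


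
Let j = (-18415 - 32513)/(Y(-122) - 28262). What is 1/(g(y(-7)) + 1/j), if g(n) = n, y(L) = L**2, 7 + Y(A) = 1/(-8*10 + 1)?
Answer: 1005828/49843885 ≈ 0.020180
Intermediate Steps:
Y(A) = -554/79 (Y(A) = -7 + 1/(-8*10 + 1) = -7 + 1/(-80 + 1) = -7 + 1/(-79) = -7 - 1/79 = -554/79)
j = 1005828/558313 (j = (-18415 - 32513)/(-554/79 - 28262) = -50928/(-2233252/79) = -50928*(-79/2233252) = 1005828/558313 ≈ 1.8015)
1/(g(y(-7)) + 1/j) = 1/((-7)**2 + 1/(1005828/558313)) = 1/(49 + 558313/1005828) = 1/(49843885/1005828) = 1005828/49843885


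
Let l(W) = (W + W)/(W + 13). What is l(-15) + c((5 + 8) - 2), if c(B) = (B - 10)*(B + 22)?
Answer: 48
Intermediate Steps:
c(B) = (-10 + B)*(22 + B)
l(W) = 2*W/(13 + W) (l(W) = (2*W)/(13 + W) = 2*W/(13 + W))
l(-15) + c((5 + 8) - 2) = 2*(-15)/(13 - 15) + (-220 + ((5 + 8) - 2)² + 12*((5 + 8) - 2)) = 2*(-15)/(-2) + (-220 + (13 - 2)² + 12*(13 - 2)) = 2*(-15)*(-½) + (-220 + 11² + 12*11) = 15 + (-220 + 121 + 132) = 15 + 33 = 48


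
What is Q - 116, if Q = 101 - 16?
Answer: -31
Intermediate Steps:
Q = 85
Q - 116 = 85 - 116 = -31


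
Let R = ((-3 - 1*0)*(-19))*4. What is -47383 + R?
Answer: -47155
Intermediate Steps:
R = 228 (R = ((-3 + 0)*(-19))*4 = -3*(-19)*4 = 57*4 = 228)
-47383 + R = -47383 + 228 = -47155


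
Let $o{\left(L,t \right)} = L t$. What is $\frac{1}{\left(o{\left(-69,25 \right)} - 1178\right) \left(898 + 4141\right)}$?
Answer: $- \frac{1}{14628217} \approx -6.8361 \cdot 10^{-8}$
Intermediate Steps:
$\frac{1}{\left(o{\left(-69,25 \right)} - 1178\right) \left(898 + 4141\right)} = \frac{1}{\left(\left(-69\right) 25 - 1178\right) \left(898 + 4141\right)} = \frac{1}{\left(-1725 - 1178\right) 5039} = \frac{1}{\left(-2903\right) 5039} = \frac{1}{-14628217} = - \frac{1}{14628217}$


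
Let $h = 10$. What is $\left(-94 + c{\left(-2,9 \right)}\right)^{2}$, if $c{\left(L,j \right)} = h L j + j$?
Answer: $70225$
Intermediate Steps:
$c{\left(L,j \right)} = j + 10 L j$ ($c{\left(L,j \right)} = 10 L j + j = j + 10 L j$)
$\left(-94 + c{\left(-2,9 \right)}\right)^{2} = \left(-94 + 9 \left(1 + 10 \left(-2\right)\right)\right)^{2} = \left(-94 + 9 \left(1 - 20\right)\right)^{2} = \left(-94 + 9 \left(-19\right)\right)^{2} = \left(-94 - 171\right)^{2} = \left(-265\right)^{2} = 70225$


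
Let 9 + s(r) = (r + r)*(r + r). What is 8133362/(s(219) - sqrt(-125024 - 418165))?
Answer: 260043916545/6133535069 + 4066681*I*sqrt(543189)/18400605207 ≈ 42.397 + 0.16289*I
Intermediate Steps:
s(r) = -9 + 4*r**2 (s(r) = -9 + (r + r)*(r + r) = -9 + (2*r)*(2*r) = -9 + 4*r**2)
8133362/(s(219) - sqrt(-125024 - 418165)) = 8133362/((-9 + 4*219**2) - sqrt(-125024 - 418165)) = 8133362/((-9 + 4*47961) - sqrt(-543189)) = 8133362/((-9 + 191844) - I*sqrt(543189)) = 8133362/(191835 - I*sqrt(543189))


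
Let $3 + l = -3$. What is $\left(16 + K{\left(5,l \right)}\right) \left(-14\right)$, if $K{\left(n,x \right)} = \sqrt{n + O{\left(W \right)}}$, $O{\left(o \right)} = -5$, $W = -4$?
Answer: $-224$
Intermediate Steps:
$l = -6$ ($l = -3 - 3 = -6$)
$K{\left(n,x \right)} = \sqrt{-5 + n}$ ($K{\left(n,x \right)} = \sqrt{n - 5} = \sqrt{-5 + n}$)
$\left(16 + K{\left(5,l \right)}\right) \left(-14\right) = \left(16 + \sqrt{-5 + 5}\right) \left(-14\right) = \left(16 + \sqrt{0}\right) \left(-14\right) = \left(16 + 0\right) \left(-14\right) = 16 \left(-14\right) = -224$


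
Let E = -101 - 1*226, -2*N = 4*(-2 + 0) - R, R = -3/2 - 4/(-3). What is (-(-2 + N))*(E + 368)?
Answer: -943/12 ≈ -78.583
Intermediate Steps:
R = -⅙ (R = -3*½ - 4*(-⅓) = -3/2 + 4/3 = -⅙ ≈ -0.16667)
N = 47/12 (N = -(4*(-2 + 0) - 1*(-⅙))/2 = -(4*(-2) + ⅙)/2 = -(-8 + ⅙)/2 = -½*(-47/6) = 47/12 ≈ 3.9167)
E = -327 (E = -101 - 226 = -327)
(-(-2 + N))*(E + 368) = (-(-2 + 47/12))*(-327 + 368) = -1*23/12*41 = -23/12*41 = -943/12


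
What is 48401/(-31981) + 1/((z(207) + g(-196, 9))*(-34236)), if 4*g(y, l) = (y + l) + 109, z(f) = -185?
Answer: -338868050081/223907360022 ≈ -1.5134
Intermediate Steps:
g(y, l) = 109/4 + l/4 + y/4 (g(y, l) = ((y + l) + 109)/4 = ((l + y) + 109)/4 = (109 + l + y)/4 = 109/4 + l/4 + y/4)
48401/(-31981) + 1/((z(207) + g(-196, 9))*(-34236)) = 48401/(-31981) + 1/((-185 + (109/4 + (¼)*9 + (¼)*(-196)))*(-34236)) = 48401*(-1/31981) - 1/34236/(-185 + (109/4 + 9/4 - 49)) = -48401/31981 - 1/34236/(-185 - 39/2) = -48401/31981 - 1/34236/(-409/2) = -48401/31981 - 2/409*(-1/34236) = -48401/31981 + 1/7001262 = -338868050081/223907360022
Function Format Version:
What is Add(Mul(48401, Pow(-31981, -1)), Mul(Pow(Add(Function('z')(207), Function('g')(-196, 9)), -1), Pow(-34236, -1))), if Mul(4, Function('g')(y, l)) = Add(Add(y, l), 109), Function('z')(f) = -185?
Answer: Rational(-338868050081, 223907360022) ≈ -1.5134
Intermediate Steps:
Function('g')(y, l) = Add(Rational(109, 4), Mul(Rational(1, 4), l), Mul(Rational(1, 4), y)) (Function('g')(y, l) = Mul(Rational(1, 4), Add(Add(y, l), 109)) = Mul(Rational(1, 4), Add(Add(l, y), 109)) = Mul(Rational(1, 4), Add(109, l, y)) = Add(Rational(109, 4), Mul(Rational(1, 4), l), Mul(Rational(1, 4), y)))
Add(Mul(48401, Pow(-31981, -1)), Mul(Pow(Add(Function('z')(207), Function('g')(-196, 9)), -1), Pow(-34236, -1))) = Add(Mul(48401, Pow(-31981, -1)), Mul(Pow(Add(-185, Add(Rational(109, 4), Mul(Rational(1, 4), 9), Mul(Rational(1, 4), -196))), -1), Pow(-34236, -1))) = Add(Mul(48401, Rational(-1, 31981)), Mul(Pow(Add(-185, Add(Rational(109, 4), Rational(9, 4), -49)), -1), Rational(-1, 34236))) = Add(Rational(-48401, 31981), Mul(Pow(Add(-185, Rational(-39, 2)), -1), Rational(-1, 34236))) = Add(Rational(-48401, 31981), Mul(Pow(Rational(-409, 2), -1), Rational(-1, 34236))) = Add(Rational(-48401, 31981), Mul(Rational(-2, 409), Rational(-1, 34236))) = Add(Rational(-48401, 31981), Rational(1, 7001262)) = Rational(-338868050081, 223907360022)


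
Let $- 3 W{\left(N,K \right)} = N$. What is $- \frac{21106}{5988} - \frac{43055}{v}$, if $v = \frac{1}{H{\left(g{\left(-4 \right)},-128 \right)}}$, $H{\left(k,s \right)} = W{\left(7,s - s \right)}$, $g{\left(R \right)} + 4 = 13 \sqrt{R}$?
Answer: $\frac{300771677}{2994} \approx 1.0046 \cdot 10^{5}$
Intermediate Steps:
$g{\left(R \right)} = -4 + 13 \sqrt{R}$
$W{\left(N,K \right)} = - \frac{N}{3}$
$H{\left(k,s \right)} = - \frac{7}{3}$ ($H{\left(k,s \right)} = \left(- \frac{1}{3}\right) 7 = - \frac{7}{3}$)
$v = - \frac{3}{7}$ ($v = \frac{1}{- \frac{7}{3}} = - \frac{3}{7} \approx -0.42857$)
$- \frac{21106}{5988} - \frac{43055}{v} = - \frac{21106}{5988} - \frac{43055}{- \frac{3}{7}} = \left(-21106\right) \frac{1}{5988} - - \frac{301385}{3} = - \frac{10553}{2994} + \frac{301385}{3} = \frac{300771677}{2994}$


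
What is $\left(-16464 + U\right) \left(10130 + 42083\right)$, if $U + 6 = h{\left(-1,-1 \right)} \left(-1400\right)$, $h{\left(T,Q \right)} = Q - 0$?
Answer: $-786849910$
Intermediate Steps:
$h{\left(T,Q \right)} = Q$ ($h{\left(T,Q \right)} = Q + 0 = Q$)
$U = 1394$ ($U = -6 - -1400 = -6 + 1400 = 1394$)
$\left(-16464 + U\right) \left(10130 + 42083\right) = \left(-16464 + 1394\right) \left(10130 + 42083\right) = \left(-15070\right) 52213 = -786849910$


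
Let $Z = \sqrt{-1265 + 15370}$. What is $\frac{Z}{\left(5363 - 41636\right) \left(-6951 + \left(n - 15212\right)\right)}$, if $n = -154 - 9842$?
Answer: $\frac{\sqrt{14105}}{1166503407} \approx 1.0181 \cdot 10^{-7}$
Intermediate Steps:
$n = -9996$
$Z = \sqrt{14105} \approx 118.76$
$\frac{Z}{\left(5363 - 41636\right) \left(-6951 + \left(n - 15212\right)\right)} = \frac{\sqrt{14105}}{\left(5363 - 41636\right) \left(-6951 - 25208\right)} = \frac{\sqrt{14105}}{\left(-36273\right) \left(-6951 - 25208\right)} = \frac{\sqrt{14105}}{\left(-36273\right) \left(-32159\right)} = \frac{\sqrt{14105}}{1166503407}$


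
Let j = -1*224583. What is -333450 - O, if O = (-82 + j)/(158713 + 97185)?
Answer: -85328963435/255898 ≈ -3.3345e+5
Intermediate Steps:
j = -224583
O = -224665/255898 (O = (-82 - 224583)/(158713 + 97185) = -224665/255898 ≈ -0.87795)
-333450 - O = -333450 - 1*(-224665/255898) = -333450 + 224665/255898 = -85328963435/255898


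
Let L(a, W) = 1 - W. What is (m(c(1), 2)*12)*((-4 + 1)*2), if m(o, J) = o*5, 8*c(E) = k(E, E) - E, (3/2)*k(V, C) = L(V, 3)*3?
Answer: 225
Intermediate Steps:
k(V, C) = -4 (k(V, C) = 2*((1 - 1*3)*3)/3 = 2*((1 - 3)*3)/3 = 2*(-2*3)/3 = (⅔)*(-6) = -4)
c(E) = -½ - E/8 (c(E) = (-4 - E)/8 = -½ - E/8)
m(o, J) = 5*o
(m(c(1), 2)*12)*((-4 + 1)*2) = ((5*(-½ - ⅛*1))*12)*((-4 + 1)*2) = ((5*(-½ - ⅛))*12)*(-3*2) = ((5*(-5/8))*12)*(-6) = -25/8*12*(-6) = -75/2*(-6) = 225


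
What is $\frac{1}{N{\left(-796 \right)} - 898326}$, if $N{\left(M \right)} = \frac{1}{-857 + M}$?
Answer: $- \frac{1653}{1484932879} \approx -1.1132 \cdot 10^{-6}$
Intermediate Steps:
$\frac{1}{N{\left(-796 \right)} - 898326} = \frac{1}{\frac{1}{-857 - 796} - 898326} = \frac{1}{\frac{1}{-1653} - 898326} = \frac{1}{- \frac{1}{1653} - 898326} = \frac{1}{- \frac{1484932879}{1653}} = - \frac{1653}{1484932879}$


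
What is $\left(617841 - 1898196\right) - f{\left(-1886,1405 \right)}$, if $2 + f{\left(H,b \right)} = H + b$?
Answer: $-1279872$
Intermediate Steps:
$f{\left(H,b \right)} = -2 + H + b$ ($f{\left(H,b \right)} = -2 + \left(H + b\right) = -2 + H + b$)
$\left(617841 - 1898196\right) - f{\left(-1886,1405 \right)} = \left(617841 - 1898196\right) - \left(-2 - 1886 + 1405\right) = -1280355 - -483 = -1280355 + 483 = -1279872$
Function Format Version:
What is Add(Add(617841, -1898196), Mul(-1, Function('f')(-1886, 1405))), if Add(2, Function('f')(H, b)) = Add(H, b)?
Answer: -1279872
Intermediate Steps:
Function('f')(H, b) = Add(-2, H, b) (Function('f')(H, b) = Add(-2, Add(H, b)) = Add(-2, H, b))
Add(Add(617841, -1898196), Mul(-1, Function('f')(-1886, 1405))) = Add(Add(617841, -1898196), Mul(-1, Add(-2, -1886, 1405))) = Add(-1280355, Mul(-1, -483)) = Add(-1280355, 483) = -1279872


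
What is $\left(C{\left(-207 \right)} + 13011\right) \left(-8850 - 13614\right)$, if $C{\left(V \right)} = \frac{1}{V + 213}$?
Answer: $-292282848$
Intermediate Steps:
$C{\left(V \right)} = \frac{1}{213 + V}$
$\left(C{\left(-207 \right)} + 13011\right) \left(-8850 - 13614\right) = \left(\frac{1}{213 - 207} + 13011\right) \left(-8850 - 13614\right) = \left(\frac{1}{6} + 13011\right) \left(-22464\right) = \frac{78067}{6} \left(-22464\right) = -292282848$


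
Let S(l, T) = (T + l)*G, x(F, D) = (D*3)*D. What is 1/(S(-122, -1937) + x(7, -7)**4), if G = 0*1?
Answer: 1/466948881 ≈ 2.1416e-9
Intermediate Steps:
G = 0
x(F, D) = 3*D**2 (x(F, D) = (3*D)*D = 3*D**2)
S(l, T) = 0 (S(l, T) = (T + l)*0 = 0)
1/(S(-122, -1937) + x(7, -7)**4) = 1/(0 + (3*(-7)**2)**4) = 1/(0 + (3*49)**4) = 1/(0 + 147**4) = 1/(0 + 466948881) = 1/466948881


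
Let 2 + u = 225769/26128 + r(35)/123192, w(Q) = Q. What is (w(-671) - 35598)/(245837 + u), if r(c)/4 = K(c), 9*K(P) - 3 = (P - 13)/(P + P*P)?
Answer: -41370172435403280/280421125918598417 ≈ -0.14753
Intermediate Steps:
K(P) = ⅓ + (-13 + P)/(9*(P + P²)) (K(P) = ⅓ + ((P - 13)/(P + P*P))/9 = ⅓ + ((-13 + P)/(P + P²))/9 = ⅓ + (-13 + P)/(9*(P + P²)))
r(c) = 4*(-13 + 3*c² + 4*c)/(9*c*(1 + c)) (r(c) = 4*((-13 + 3*c² + 4*c)/(9*c*(1 + c))) = 4*(-13 + 3*c² + 4*c)/(9*c*(1 + c)))
u = 7574924574977/1140648279120 (u = -2 + (225769/26128 + ((4/9)*(-13 + 3*35² + 4*35)/(35*(1 + 35)))/123192) = -2 + (225769*(1/26128) + ((4/9)*(1/35)*(-13 + 3*1225 + 140)/36)*(1/123192)) = -2 + (225769/26128 + ((4/9)*(1/35)*(1/36)*(-13 + 3675 + 140))*(1/123192)) = -2 + (225769/26128 + ((4/9)*(1/35)*(1/36)*3802)*(1/123192)) = -2 + (225769/26128 + (3802/2835)*(1/123192)) = -2 + (225769/26128 + 1901/174624660) = -2 + 9856221133217/1140648279120 = 7574924574977/1140648279120 ≈ 6.6409)
(w(-671) - 35598)/(245837 + u) = (-671 - 35598)/(245837 + 7574924574977/1140648279120) = -36269/280421125918598417/1140648279120 = -36269*1140648279120/280421125918598417 = -41370172435403280/280421125918598417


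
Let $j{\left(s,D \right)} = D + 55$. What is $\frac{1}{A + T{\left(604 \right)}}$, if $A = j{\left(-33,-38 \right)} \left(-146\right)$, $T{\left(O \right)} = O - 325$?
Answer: $- \frac{1}{2203} \approx -0.00045393$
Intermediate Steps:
$T{\left(O \right)} = -325 + O$ ($T{\left(O \right)} = O - 325 = -325 + O$)
$j{\left(s,D \right)} = 55 + D$
$A = -2482$ ($A = \left(55 - 38\right) \left(-146\right) = 17 \left(-146\right) = -2482$)
$\frac{1}{A + T{\left(604 \right)}} = \frac{1}{-2482 + \left(-325 + 604\right)} = \frac{1}{-2482 + 279} = \frac{1}{-2203} = - \frac{1}{2203}$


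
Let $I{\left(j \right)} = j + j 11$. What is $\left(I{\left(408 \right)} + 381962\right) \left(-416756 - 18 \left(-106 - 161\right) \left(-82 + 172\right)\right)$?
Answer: $6106166672$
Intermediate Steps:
$I{\left(j \right)} = 12 j$ ($I{\left(j \right)} = j + 11 j = 12 j$)
$\left(I{\left(408 \right)} + 381962\right) \left(-416756 - 18 \left(-106 - 161\right) \left(-82 + 172\right)\right) = \left(12 \cdot 408 + 381962\right) \left(-416756 - 18 \left(-106 - 161\right) \left(-82 + 172\right)\right) = \left(4896 + 381962\right) \left(-416756 - 18 \left(\left(-267\right) 90\right)\right) = 386858 \left(-416756 - -432540\right) = 386858 \left(-416756 + 432540\right) = 386858 \cdot 15784 = 6106166672$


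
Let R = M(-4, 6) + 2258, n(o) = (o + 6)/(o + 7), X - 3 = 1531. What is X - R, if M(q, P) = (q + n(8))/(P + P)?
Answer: -65137/90 ≈ -723.74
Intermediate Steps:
X = 1534 (X = 3 + 1531 = 1534)
n(o) = (6 + o)/(7 + o)
M(q, P) = (14/15 + q)/(2*P) (M(q, P) = (q + (6 + 8)/(7 + 8))/(P + P) = (q + 14/15)/((2*P)) = (q + (1/15)*14)*(1/(2*P)) = (q + 14/15)*(1/(2*P)) = (14/15 + q)*(1/(2*P)) = (14/15 + q)/(2*P))
R = 203197/90 (R = (1/30)*(14 + 15*(-4))/6 + 2258 = (1/30)*(1/6)*(14 - 60) + 2258 = (1/30)*(1/6)*(-46) + 2258 = -23/90 + 2258 = 203197/90 ≈ 2257.7)
X - R = 1534 - 1*203197/90 = 1534 - 203197/90 = -65137/90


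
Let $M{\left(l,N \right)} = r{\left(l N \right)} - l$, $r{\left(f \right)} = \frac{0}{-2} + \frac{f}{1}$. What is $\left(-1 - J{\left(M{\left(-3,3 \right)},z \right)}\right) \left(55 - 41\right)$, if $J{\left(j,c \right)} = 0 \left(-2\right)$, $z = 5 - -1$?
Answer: $-14$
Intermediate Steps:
$z = 6$ ($z = 5 + 1 = 6$)
$r{\left(f \right)} = f$ ($r{\left(f \right)} = 0 \left(- \frac{1}{2}\right) + f 1 = 0 + f = f$)
$M{\left(l,N \right)} = - l + N l$ ($M{\left(l,N \right)} = l N - l = N l - l = - l + N l$)
$J{\left(j,c \right)} = 0$
$\left(-1 - J{\left(M{\left(-3,3 \right)},z \right)}\right) \left(55 - 41\right) = \left(-1 - 0\right) \left(55 - 41\right) = \left(-1 + 0\right) \left(55 - 41\right) = \left(-1\right) 14 = -14$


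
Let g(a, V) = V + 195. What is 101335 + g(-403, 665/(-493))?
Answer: 50053625/493 ≈ 1.0153e+5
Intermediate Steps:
g(a, V) = 195 + V
101335 + g(-403, 665/(-493)) = 101335 + (195 + 665/(-493)) = 101335 + (195 + 665*(-1/493)) = 101335 + (195 - 665/493) = 101335 + 95470/493 = 50053625/493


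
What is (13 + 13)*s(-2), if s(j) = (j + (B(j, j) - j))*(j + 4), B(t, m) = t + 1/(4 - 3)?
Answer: -52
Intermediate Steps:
B(t, m) = 1 + t (B(t, m) = t + 1/1 = t + 1 = 1 + t)
s(j) = (1 + j)*(4 + j) (s(j) = (j + ((1 + j) - j))*(j + 4) = (j + 1)*(4 + j) = (1 + j)*(4 + j))
(13 + 13)*s(-2) = (13 + 13)*((1 - 2)*(4 - 2)) = 26*(-1*2) = 26*(-2) = -52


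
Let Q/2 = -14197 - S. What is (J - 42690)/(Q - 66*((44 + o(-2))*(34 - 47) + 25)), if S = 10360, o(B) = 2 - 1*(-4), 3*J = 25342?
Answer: 12841/2949 ≈ 4.3544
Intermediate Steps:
J = 25342/3 (J = (⅓)*25342 = 25342/3 ≈ 8447.3)
o(B) = 6 (o(B) = 2 + 4 = 6)
Q = -49114 (Q = 2*(-14197 - 1*10360) = 2*(-14197 - 10360) = 2*(-24557) = -49114)
(J - 42690)/(Q - 66*((44 + o(-2))*(34 - 47) + 25)) = (25342/3 - 42690)/(-49114 - 66*((44 + 6)*(34 - 47) + 25)) = -102728/(3*(-49114 - 66*(50*(-13) + 25))) = -102728/(3*(-49114 - 66*(-650 + 25))) = -102728/(3*(-49114 - 66*(-625))) = -102728/(3*(-49114 + 41250)) = -102728/3/(-7864) = -102728/3*(-1/7864) = 12841/2949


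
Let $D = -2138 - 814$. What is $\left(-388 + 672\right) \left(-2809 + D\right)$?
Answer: $-1636124$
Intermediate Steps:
$D = -2952$ ($D = -2138 - 814 = -2952$)
$\left(-388 + 672\right) \left(-2809 + D\right) = \left(-388 + 672\right) \left(-2809 - 2952\right) = 284 \left(-5761\right) = -1636124$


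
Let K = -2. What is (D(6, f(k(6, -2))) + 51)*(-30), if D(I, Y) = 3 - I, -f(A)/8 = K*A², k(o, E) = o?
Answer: -1440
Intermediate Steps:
f(A) = 16*A² (f(A) = -(-16)*A² = 16*A²)
(D(6, f(k(6, -2))) + 51)*(-30) = ((3 - 1*6) + 51)*(-30) = ((3 - 6) + 51)*(-30) = (-3 + 51)*(-30) = 48*(-30) = -1440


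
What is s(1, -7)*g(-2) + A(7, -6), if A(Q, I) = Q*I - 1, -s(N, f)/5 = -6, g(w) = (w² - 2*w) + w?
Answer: 137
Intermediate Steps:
g(w) = w² - w
s(N, f) = 30 (s(N, f) = -5*(-6) = 30)
A(Q, I) = -1 + I*Q (A(Q, I) = I*Q - 1 = -1 + I*Q)
s(1, -7)*g(-2) + A(7, -6) = 30*(-2*(-1 - 2)) + (-1 - 6*7) = 30*(-2*(-3)) + (-1 - 42) = 30*6 - 43 = 180 - 43 = 137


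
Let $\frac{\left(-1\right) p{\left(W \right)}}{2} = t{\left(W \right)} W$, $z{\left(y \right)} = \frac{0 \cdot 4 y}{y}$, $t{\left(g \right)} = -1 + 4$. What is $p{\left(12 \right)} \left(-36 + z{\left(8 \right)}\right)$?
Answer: $2592$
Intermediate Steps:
$t{\left(g \right)} = 3$
$z{\left(y \right)} = 0$ ($z{\left(y \right)} = \frac{0 y}{y} = \frac{0}{y} = 0$)
$p{\left(W \right)} = - 6 W$ ($p{\left(W \right)} = - 2 \cdot 3 W = - 6 W$)
$p{\left(12 \right)} \left(-36 + z{\left(8 \right)}\right) = \left(-6\right) 12 \left(-36 + 0\right) = \left(-72\right) \left(-36\right) = 2592$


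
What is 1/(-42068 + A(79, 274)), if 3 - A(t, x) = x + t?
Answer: -1/42418 ≈ -2.3575e-5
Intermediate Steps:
A(t, x) = 3 - t - x (A(t, x) = 3 - (x + t) = 3 - (t + x) = 3 + (-t - x) = 3 - t - x)
1/(-42068 + A(79, 274)) = 1/(-42068 + (3 - 1*79 - 1*274)) = 1/(-42068 + (3 - 79 - 274)) = 1/(-42068 - 350) = 1/(-42418) = -1/42418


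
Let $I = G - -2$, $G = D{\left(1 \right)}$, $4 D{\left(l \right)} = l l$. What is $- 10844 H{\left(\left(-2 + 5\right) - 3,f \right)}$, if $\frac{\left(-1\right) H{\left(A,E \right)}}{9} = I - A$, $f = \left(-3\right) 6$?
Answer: $219591$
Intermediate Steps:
$D{\left(l \right)} = \frac{l^{2}}{4}$ ($D{\left(l \right)} = \frac{l l}{4} = \frac{l^{2}}{4}$)
$G = \frac{1}{4}$ ($G = \frac{1^{2}}{4} = \frac{1}{4} \cdot 1 = \frac{1}{4} \approx 0.25$)
$f = -18$
$I = \frac{9}{4}$ ($I = \frac{1}{4} - -2 = \frac{1}{4} + 2 = \frac{9}{4} \approx 2.25$)
$H{\left(A,E \right)} = - \frac{81}{4} + 9 A$ ($H{\left(A,E \right)} = - 9 \left(\frac{9}{4} - A\right) = - \frac{81}{4} + 9 A$)
$- 10844 H{\left(\left(-2 + 5\right) - 3,f \right)} = - 10844 \left(- \frac{81}{4} + 9 \left(\left(-2 + 5\right) - 3\right)\right) = - 10844 \left(- \frac{81}{4} + 9 \left(3 - 3\right)\right) = - 10844 \left(- \frac{81}{4} + 9 \cdot 0\right) = - 10844 \left(- \frac{81}{4} + 0\right) = \left(-10844\right) \left(- \frac{81}{4}\right) = 219591$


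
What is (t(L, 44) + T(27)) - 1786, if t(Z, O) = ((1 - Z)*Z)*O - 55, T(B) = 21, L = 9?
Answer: -4988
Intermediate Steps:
t(Z, O) = -55 + O*Z*(1 - Z) (t(Z, O) = (Z*(1 - Z))*O - 55 = O*Z*(1 - Z) - 55 = -55 + O*Z*(1 - Z))
(t(L, 44) + T(27)) - 1786 = ((-55 + 44*9 - 1*44*9**2) + 21) - 1786 = ((-55 + 396 - 1*44*81) + 21) - 1786 = ((-55 + 396 - 3564) + 21) - 1786 = (-3223 + 21) - 1786 = -3202 - 1786 = -4988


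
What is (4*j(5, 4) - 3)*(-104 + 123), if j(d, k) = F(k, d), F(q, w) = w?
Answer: 323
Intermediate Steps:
j(d, k) = d
(4*j(5, 4) - 3)*(-104 + 123) = (4*5 - 3)*(-104 + 123) = (20 - 3)*19 = 17*19 = 323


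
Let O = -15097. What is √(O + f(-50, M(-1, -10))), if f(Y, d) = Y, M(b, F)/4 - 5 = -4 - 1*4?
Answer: 9*I*√187 ≈ 123.07*I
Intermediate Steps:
M(b, F) = -12 (M(b, F) = 20 + 4*(-4 - 1*4) = 20 + 4*(-4 - 4) = 20 + 4*(-8) = 20 - 32 = -12)
√(O + f(-50, M(-1, -10))) = √(-15097 - 50) = √(-15147) = 9*I*√187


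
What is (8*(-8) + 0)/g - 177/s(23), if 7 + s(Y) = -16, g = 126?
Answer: 10415/1449 ≈ 7.1877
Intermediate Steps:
s(Y) = -23 (s(Y) = -7 - 16 = -23)
(8*(-8) + 0)/g - 177/s(23) = (8*(-8) + 0)/126 - 177/(-23) = (-64 + 0)*(1/126) - 177*(-1/23) = -64*1/126 + 177/23 = -32/63 + 177/23 = 10415/1449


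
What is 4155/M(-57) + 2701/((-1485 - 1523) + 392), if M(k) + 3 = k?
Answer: -183859/2616 ≈ -70.282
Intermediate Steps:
M(k) = -3 + k
4155/M(-57) + 2701/((-1485 - 1523) + 392) = 4155/(-3 - 57) + 2701/((-1485 - 1523) + 392) = 4155/(-60) + 2701/(-3008 + 392) = 4155*(-1/60) + 2701/(-2616) = -277/4 + 2701*(-1/2616) = -277/4 - 2701/2616 = -183859/2616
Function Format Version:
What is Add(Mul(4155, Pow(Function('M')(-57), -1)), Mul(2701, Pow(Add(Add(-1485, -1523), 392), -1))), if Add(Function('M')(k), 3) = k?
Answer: Rational(-183859, 2616) ≈ -70.282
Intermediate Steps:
Function('M')(k) = Add(-3, k)
Add(Mul(4155, Pow(Function('M')(-57), -1)), Mul(2701, Pow(Add(Add(-1485, -1523), 392), -1))) = Add(Mul(4155, Pow(Add(-3, -57), -1)), Mul(2701, Pow(Add(Add(-1485, -1523), 392), -1))) = Add(Mul(4155, Pow(-60, -1)), Mul(2701, Pow(Add(-3008, 392), -1))) = Add(Mul(4155, Rational(-1, 60)), Mul(2701, Pow(-2616, -1))) = Add(Rational(-277, 4), Mul(2701, Rational(-1, 2616))) = Add(Rational(-277, 4), Rational(-2701, 2616)) = Rational(-183859, 2616)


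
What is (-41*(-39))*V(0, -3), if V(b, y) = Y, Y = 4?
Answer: 6396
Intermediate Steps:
V(b, y) = 4
(-41*(-39))*V(0, -3) = -41*(-39)*4 = 1599*4 = 6396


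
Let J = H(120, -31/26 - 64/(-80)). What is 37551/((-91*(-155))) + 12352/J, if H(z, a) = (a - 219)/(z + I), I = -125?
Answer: 114317216071/402288705 ≈ 284.17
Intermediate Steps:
H(z, a) = (-219 + a)/(-125 + z) (H(z, a) = (a - 219)/(z - 125) = (-219 + a)/(-125 + z))
J = 28521/650 (J = (-219 + (-31/26 - 64/(-80)))/(-125 + 120) = (-219 + (-31*1/26 - 64*(-1/80)))/(-5) = -(-219 + (-31/26 + ⅘))/5 = -(-219 - 51/130)/5 = -⅕*(-28521/130) = 28521/650 ≈ 43.878)
37551/((-91*(-155))) + 12352/J = 37551/((-91*(-155))) + 12352/(28521/650) = 37551/14105 + 12352*(650/28521) = 37551*(1/14105) + 8028800/28521 = 37551/14105 + 8028800/28521 = 114317216071/402288705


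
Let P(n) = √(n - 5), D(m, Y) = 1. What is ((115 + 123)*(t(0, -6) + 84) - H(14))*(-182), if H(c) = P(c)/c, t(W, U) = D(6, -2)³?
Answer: -3681821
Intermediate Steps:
P(n) = √(-5 + n)
t(W, U) = 1 (t(W, U) = 1³ = 1)
H(c) = √(-5 + c)/c
((115 + 123)*(t(0, -6) + 84) - H(14))*(-182) = ((115 + 123)*(1 + 84) - √(-5 + 14)/14)*(-182) = (238*85 - √9/14)*(-182) = (20230 - 3/14)*(-182) = (283217/14)*(-182) = -3681821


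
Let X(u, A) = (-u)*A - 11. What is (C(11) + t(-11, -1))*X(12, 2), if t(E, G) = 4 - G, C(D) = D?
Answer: -560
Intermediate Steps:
X(u, A) = -11 - A*u (X(u, A) = -A*u - 11 = -11 - A*u)
(C(11) + t(-11, -1))*X(12, 2) = (11 + (4 - 1*(-1)))*(-11 - 1*2*12) = (11 + (4 + 1))*(-11 - 24) = (11 + 5)*(-35) = 16*(-35) = -560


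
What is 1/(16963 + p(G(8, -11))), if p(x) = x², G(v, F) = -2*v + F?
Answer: 1/17692 ≈ 5.6523e-5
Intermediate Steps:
G(v, F) = F - 2*v
1/(16963 + p(G(8, -11))) = 1/(16963 + (-11 - 2*8)²) = 1/(16963 + (-11 - 16)²) = 1/(16963 + (-27)²) = 1/(16963 + 729) = 1/17692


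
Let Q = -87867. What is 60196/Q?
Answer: -60196/87867 ≈ -0.68508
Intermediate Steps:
60196/Q = 60196/(-87867) = 60196*(-1/87867) = -60196/87867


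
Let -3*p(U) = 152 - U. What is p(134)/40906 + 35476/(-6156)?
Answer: -181402274/31477167 ≈ -5.7630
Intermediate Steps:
p(U) = -152/3 + U/3 (p(U) = -(152 - U)/3 = -152/3 + U/3)
p(134)/40906 + 35476/(-6156) = (-152/3 + (1/3)*134)/40906 + 35476/(-6156) = (-152/3 + 134/3)*(1/40906) + 35476*(-1/6156) = -6*1/40906 - 8869/1539 = -3/20453 - 8869/1539 = -181402274/31477167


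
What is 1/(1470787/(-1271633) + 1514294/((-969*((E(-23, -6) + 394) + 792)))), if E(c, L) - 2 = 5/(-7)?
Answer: -10240917065247/25324159278247 ≈ -0.40439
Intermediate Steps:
E(c, L) = 9/7 (E(c, L) = 2 + 5/(-7) = 2 + 5*(-⅐) = 2 - 5/7 = 9/7)
1/(1470787/(-1271633) + 1514294/((-969*((E(-23, -6) + 394) + 792)))) = 1/(1470787/(-1271633) + 1514294/((-969*((9/7 + 394) + 792)))) = 1/(1470787*(-1/1271633) + 1514294/((-969*(2767/7 + 792)))) = 1/(-1470787/1271633 + 1514294/((-969*8311/7))) = 1/(-1470787/1271633 + 1514294/(-8053359/7)) = 1/(-1470787/1271633 + 1514294*(-7/8053359)) = 1/(-1470787/1271633 - 10600058/8053359) = 1/(-25324159278247/10240917065247) = -10240917065247/25324159278247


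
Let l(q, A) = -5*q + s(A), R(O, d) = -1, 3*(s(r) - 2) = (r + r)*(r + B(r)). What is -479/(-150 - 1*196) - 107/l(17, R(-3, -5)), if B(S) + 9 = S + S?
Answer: 72947/25950 ≈ 2.8111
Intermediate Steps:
B(S) = -9 + 2*S (B(S) = -9 + (S + S) = -9 + 2*S)
s(r) = 2 + 2*r*(-9 + 3*r)/3 (s(r) = 2 + ((r + r)*(r + (-9 + 2*r)))/3 = 2 + ((2*r)*(-9 + 3*r))/3 = 2 + (2*r*(-9 + 3*r))/3 = 2 + 2*r*(-9 + 3*r)/3)
l(q, A) = 2 - 6*A - 5*q + 2*A² (l(q, A) = -5*q + (2 - 6*A + 2*A²) = 2 - 6*A - 5*q + 2*A²)
-479/(-150 - 1*196) - 107/l(17, R(-3, -5)) = -479/(-150 - 1*196) - 107/(2 - 6*(-1) - 5*17 + 2*(-1)²) = -479/(-150 - 196) - 107/(2 + 6 - 85 + 2*1) = -479/(-346) - 107/(2 + 6 - 85 + 2) = -479*(-1/346) - 107/(-75) = 479/346 - 107*(-1/75) = 479/346 + 107/75 = 72947/25950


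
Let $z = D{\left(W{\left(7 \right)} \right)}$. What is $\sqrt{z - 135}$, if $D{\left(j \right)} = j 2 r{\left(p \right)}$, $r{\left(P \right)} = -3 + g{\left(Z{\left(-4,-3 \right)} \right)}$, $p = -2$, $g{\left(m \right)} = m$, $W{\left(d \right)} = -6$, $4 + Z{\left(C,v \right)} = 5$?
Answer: $i \sqrt{111} \approx 10.536 i$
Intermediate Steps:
$Z{\left(C,v \right)} = 1$ ($Z{\left(C,v \right)} = -4 + 5 = 1$)
$r{\left(P \right)} = -2$ ($r{\left(P \right)} = -3 + 1 = -2$)
$D{\left(j \right)} = - 4 j$ ($D{\left(j \right)} = j 2 \left(-2\right) = 2 j \left(-2\right) = - 4 j$)
$z = 24$ ($z = \left(-4\right) \left(-6\right) = 24$)
$\sqrt{z - 135} = \sqrt{24 - 135} = \sqrt{-111} = i \sqrt{111}$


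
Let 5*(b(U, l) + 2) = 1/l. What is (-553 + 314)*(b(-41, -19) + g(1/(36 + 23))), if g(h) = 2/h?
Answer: -2633541/95 ≈ -27721.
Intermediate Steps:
b(U, l) = -2 + 1/(5*l)
(-553 + 314)*(b(-41, -19) + g(1/(36 + 23))) = (-553 + 314)*((-2 + (1/5)/(-19)) + 2/(1/(36 + 23))) = -239*((-2 + (1/5)*(-1/19)) + 2/(1/59)) = -239*((-2 - 1/95) + 2/(1/59)) = -239*(-191/95 + 2*59) = -239*(-191/95 + 118) = -239*11019/95 = -2633541/95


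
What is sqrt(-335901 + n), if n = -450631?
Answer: 2*I*sqrt(196633) ≈ 886.87*I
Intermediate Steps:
sqrt(-335901 + n) = sqrt(-335901 - 450631) = sqrt(-786532) = 2*I*sqrt(196633)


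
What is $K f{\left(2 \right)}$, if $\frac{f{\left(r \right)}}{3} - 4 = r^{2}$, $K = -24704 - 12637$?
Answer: $-896184$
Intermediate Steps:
$K = -37341$ ($K = -24704 - 12637 = -37341$)
$f{\left(r \right)} = 12 + 3 r^{2}$
$K f{\left(2 \right)} = - 37341 \left(12 + 3 \cdot 2^{2}\right) = - 37341 \left(12 + 3 \cdot 4\right) = - 37341 \left(12 + 12\right) = \left(-37341\right) 24 = -896184$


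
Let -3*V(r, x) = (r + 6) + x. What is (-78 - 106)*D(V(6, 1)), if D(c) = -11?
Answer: 2024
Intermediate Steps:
V(r, x) = -2 - r/3 - x/3 (V(r, x) = -((r + 6) + x)/3 = -((6 + r) + x)/3 = -(6 + r + x)/3 = -2 - r/3 - x/3)
(-78 - 106)*D(V(6, 1)) = (-78 - 106)*(-11) = -184*(-11) = 2024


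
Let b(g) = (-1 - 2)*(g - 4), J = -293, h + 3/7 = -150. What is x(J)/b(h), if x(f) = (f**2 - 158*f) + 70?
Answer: 308497/1081 ≈ 285.38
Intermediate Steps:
h = -1053/7 (h = -3/7 - 150 = -1053/7 ≈ -150.43)
x(f) = 70 + f**2 - 158*f
b(g) = 12 - 3*g (b(g) = -3*(-4 + g) = 12 - 3*g)
x(J)/b(h) = (70 + (-293)**2 - 158*(-293))/(12 - 3*(-1053/7)) = (70 + 85849 + 46294)/(12 + 3159/7) = 132213/(3243/7) = 132213*(7/3243) = 308497/1081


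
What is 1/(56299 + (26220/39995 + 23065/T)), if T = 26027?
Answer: 10957367/616905698550 ≈ 1.7762e-5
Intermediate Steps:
1/(56299 + (26220/39995 + 23065/T)) = 1/(56299 + (26220/39995 + 23065/26027)) = 1/(56299 + (26220*(1/39995) + 23065*(1/26027))) = 1/(56299 + (276/421 + 23065/26027)) = 1/(56299 + 16893817/10957367) = 1/(616905698550/10957367) = 10957367/616905698550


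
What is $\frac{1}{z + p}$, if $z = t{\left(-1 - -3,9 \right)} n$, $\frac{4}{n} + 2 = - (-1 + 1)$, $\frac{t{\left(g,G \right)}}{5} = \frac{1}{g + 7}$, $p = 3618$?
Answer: $\frac{9}{32552} \approx 0.00027648$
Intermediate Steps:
$t{\left(g,G \right)} = \frac{5}{7 + g}$ ($t{\left(g,G \right)} = \frac{5}{g + 7} = \frac{5}{7 + g}$)
$n = -2$ ($n = \frac{4}{-2 - \left(-1 + 1\right)} = \frac{4}{-2 - 0} = \frac{4}{-2 + 0} = \frac{4}{-2} = 4 \left(- \frac{1}{2}\right) = -2$)
$z = - \frac{10}{9}$ ($z = \frac{5}{7 - -2} \left(-2\right) = \frac{5}{7 + \left(-1 + 3\right)} \left(-2\right) = \frac{5}{7 + 2} \left(-2\right) = \frac{5}{9} \left(-2\right) = - \frac{10}{9} \approx -1.1111$)
$\frac{1}{z + p} = \frac{1}{- \frac{10}{9} + 3618} = \frac{1}{\frac{32552}{9}} = \frac{9}{32552}$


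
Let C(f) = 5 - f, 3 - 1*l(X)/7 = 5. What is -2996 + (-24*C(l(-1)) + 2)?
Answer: -3450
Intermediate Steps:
l(X) = -14 (l(X) = 21 - 7*5 = 21 - 35 = -14)
-2996 + (-24*C(l(-1)) + 2) = -2996 + (-24*(5 - 1*(-14)) + 2) = -2996 + (-24*(5 + 14) + 2) = -2996 + (-24*19 + 2) = -2996 + (-456 + 2) = -2996 - 454 = -3450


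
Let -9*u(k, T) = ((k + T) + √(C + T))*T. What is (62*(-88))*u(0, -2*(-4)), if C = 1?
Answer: 480128/9 ≈ 53348.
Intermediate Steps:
u(k, T) = -T*(T + k + √(1 + T))/9 (u(k, T) = -((k + T) + √(1 + T))*T/9 = -((T + k) + √(1 + T))*T/9 = -(T + k + √(1 + T))*T/9 = -T*(T + k + √(1 + T))/9)
(62*(-88))*u(0, -2*(-4)) = (62*(-88))*(-(-2*(-4))*(-2*(-4) + 0 + √(1 - 2*(-4)))/9) = -(-5456)*8*(8 + 0 + √(1 + 8))/9 = -(-5456)*8*(8 + 0 + √9)/9 = -(-5456)*8*(8 + 0 + 3)/9 = -(-5456)*8*11/9 = -5456*(-88/9) = 480128/9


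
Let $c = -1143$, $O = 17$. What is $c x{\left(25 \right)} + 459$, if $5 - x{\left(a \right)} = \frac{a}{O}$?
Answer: $- \frac{60777}{17} \approx -3575.1$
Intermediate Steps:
$x{\left(a \right)} = 5 - \frac{a}{17}$
$c x{\left(25 \right)} + 459 = - 1143 \left(5 - \frac{25}{17}\right) + 459 = \left(-1143\right) \frac{60}{17} + 459 = - \frac{68580}{17} + 459 = - \frac{60777}{17}$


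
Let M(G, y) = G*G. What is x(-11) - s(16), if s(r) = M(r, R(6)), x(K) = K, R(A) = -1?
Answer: -267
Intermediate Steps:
M(G, y) = G²
s(r) = r²
x(-11) - s(16) = -11 - 1*16² = -11 - 1*256 = -11 - 256 = -267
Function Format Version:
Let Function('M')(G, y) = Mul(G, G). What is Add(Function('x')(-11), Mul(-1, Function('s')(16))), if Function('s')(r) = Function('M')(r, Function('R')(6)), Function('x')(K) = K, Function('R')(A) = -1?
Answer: -267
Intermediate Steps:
Function('M')(G, y) = Pow(G, 2)
Function('s')(r) = Pow(r, 2)
Add(Function('x')(-11), Mul(-1, Function('s')(16))) = Add(-11, Mul(-1, Pow(16, 2))) = Add(-11, Mul(-1, 256)) = Add(-11, -256) = -267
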